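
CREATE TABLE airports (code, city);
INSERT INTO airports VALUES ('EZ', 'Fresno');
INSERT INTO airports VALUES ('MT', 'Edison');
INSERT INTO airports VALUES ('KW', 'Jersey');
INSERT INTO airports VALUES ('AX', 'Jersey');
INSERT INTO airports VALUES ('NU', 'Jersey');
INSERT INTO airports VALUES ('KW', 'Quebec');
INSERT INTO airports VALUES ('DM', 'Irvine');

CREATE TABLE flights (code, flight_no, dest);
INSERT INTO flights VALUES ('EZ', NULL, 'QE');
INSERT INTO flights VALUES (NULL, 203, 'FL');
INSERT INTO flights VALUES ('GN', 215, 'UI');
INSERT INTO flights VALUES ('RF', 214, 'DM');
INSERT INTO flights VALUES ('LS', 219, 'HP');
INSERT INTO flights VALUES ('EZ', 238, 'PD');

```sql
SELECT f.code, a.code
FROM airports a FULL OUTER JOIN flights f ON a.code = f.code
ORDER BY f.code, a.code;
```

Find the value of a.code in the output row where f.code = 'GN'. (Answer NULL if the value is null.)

NULL

FULL OUTER JOIN keeps every row from both sides; unmatched rows get NULL for the other side's columns.
Matching on a.code = f.code. A NULL in a compared column never satisfies the condition.
Matched pairs: 2; unmatched a rows kept: 6; unmatched f rows kept: 4.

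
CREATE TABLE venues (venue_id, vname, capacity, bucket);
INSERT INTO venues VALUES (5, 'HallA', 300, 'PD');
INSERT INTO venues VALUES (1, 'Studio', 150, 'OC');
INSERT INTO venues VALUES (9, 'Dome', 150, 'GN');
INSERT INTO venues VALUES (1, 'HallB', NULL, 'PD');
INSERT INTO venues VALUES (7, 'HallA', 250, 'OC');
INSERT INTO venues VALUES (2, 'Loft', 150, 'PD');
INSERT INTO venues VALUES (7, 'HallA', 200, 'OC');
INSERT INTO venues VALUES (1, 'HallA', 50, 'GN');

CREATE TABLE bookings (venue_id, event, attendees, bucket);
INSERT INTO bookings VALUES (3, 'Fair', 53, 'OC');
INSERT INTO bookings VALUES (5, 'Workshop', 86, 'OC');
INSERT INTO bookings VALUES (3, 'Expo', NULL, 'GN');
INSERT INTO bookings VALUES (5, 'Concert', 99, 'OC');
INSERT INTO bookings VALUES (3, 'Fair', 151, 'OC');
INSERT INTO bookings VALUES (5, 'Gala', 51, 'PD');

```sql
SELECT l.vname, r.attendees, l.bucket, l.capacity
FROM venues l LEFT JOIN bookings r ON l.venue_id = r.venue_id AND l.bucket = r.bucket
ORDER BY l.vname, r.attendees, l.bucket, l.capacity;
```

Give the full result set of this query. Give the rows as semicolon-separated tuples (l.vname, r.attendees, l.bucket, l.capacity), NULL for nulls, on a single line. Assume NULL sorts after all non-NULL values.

(Dome, NULL, GN, 150); (HallA, 51, PD, 300); (HallA, NULL, GN, 50); (HallA, NULL, OC, 200); (HallA, NULL, OC, 250); (HallB, NULL, PD, NULL); (Loft, NULL, PD, 150); (Studio, NULL, OC, 150)

LEFT JOIN keeps every row from `venues`; unmatched rows get NULL for `bookings`'s columns.
Matching on l.venue_id = r.venue_id AND l.bucket = r.bucket.
- venue_id=5, bucket=PD: 1 matching r row(s), so 1 row(s) emitted.
- venue_id=1, bucket=OC: no r row matches, row kept with r columns NULL.
- venue_id=9, bucket=GN: no r row matches, row kept with r columns NULL.
- venue_id=1, bucket=PD: no r row matches, row kept with r columns NULL.
- venue_id=7, bucket=OC: no r row matches, row kept with r columns NULL.
- venue_id=2, bucket=PD: no r row matches, row kept with r columns NULL.
- venue_id=7, bucket=OC: no r row matches, row kept with r columns NULL.
- venue_id=1, bucket=GN: no r row matches, row kept with r columns NULL.
After projecting and ordering:
l.vname | r.attendees | l.bucket | l.capacity
Dome | NULL | GN | 150
HallA | 51 | PD | 300
HallA | NULL | GN | 50
HallA | NULL | OC | 200
HallA | NULL | OC | 250
HallB | NULL | PD | NULL
Loft | NULL | PD | 150
Studio | NULL | OC | 150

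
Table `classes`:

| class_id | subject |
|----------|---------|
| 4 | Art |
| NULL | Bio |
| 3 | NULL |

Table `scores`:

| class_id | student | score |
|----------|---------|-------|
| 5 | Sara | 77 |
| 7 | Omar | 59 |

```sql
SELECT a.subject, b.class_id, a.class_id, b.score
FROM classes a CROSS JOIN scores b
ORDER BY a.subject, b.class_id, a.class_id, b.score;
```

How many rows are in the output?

CROSS JOIN pairs every row of `classes` with every row of `scores`: 3 × 2 = 6 rows.

6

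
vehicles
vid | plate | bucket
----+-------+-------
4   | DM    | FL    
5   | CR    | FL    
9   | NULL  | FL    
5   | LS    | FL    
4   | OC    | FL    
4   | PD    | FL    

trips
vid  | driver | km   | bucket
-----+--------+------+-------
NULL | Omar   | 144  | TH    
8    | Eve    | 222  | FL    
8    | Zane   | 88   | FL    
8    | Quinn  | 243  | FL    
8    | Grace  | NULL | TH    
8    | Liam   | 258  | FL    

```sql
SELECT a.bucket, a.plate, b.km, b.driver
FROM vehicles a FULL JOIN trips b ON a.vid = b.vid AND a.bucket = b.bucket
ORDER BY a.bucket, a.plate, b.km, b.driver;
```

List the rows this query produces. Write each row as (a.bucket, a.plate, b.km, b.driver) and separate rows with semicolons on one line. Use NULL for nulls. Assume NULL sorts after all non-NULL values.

(FL, CR, NULL, NULL); (FL, DM, NULL, NULL); (FL, LS, NULL, NULL); (FL, OC, NULL, NULL); (FL, PD, NULL, NULL); (FL, NULL, NULL, NULL); (NULL, NULL, 88, Zane); (NULL, NULL, 144, Omar); (NULL, NULL, 222, Eve); (NULL, NULL, 243, Quinn); (NULL, NULL, 258, Liam); (NULL, NULL, NULL, Grace)

FULL OUTER JOIN keeps every row from both sides; unmatched rows get NULL for the other side's columns.
Matching on a.vid = b.vid AND a.bucket = b.bucket. A NULL in a compared column never satisfies the condition.
- a row (vid=4, bucket=FL): no match → kept, b columns NULL.
- a row (vid=5, bucket=FL): no match → kept, b columns NULL.
- a row (vid=9, bucket=FL): no match → kept, b columns NULL.
- a row (vid=5, bucket=FL): no match → kept, b columns NULL.
- a row (vid=4, bucket=FL): no match → kept, b columns NULL.
- a row (vid=4, bucket=FL): no match → kept, b columns NULL.
- plus 6 unmatched b row(s), each kept with NULL a columns.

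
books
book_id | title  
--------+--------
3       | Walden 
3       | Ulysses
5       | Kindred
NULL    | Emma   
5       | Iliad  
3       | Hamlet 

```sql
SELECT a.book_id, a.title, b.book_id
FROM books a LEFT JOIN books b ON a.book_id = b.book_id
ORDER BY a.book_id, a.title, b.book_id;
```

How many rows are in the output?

14

LEFT JOIN keeps every row from `books a`; unmatched rows get NULL for `books b`'s columns.
Matching on a.book_id = b.book_id. A NULL in a compared column never satisfies the condition.
Matched pairs: 13; unmatched a rows kept: 1.
Total: 13 matched + 1 padded = 14 rows.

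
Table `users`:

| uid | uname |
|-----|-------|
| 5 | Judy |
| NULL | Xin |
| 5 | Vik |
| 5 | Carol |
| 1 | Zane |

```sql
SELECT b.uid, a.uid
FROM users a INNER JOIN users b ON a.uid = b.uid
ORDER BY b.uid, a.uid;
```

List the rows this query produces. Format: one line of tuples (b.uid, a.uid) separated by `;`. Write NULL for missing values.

(1, 1); (5, 5); (5, 5); (5, 5); (5, 5); (5, 5); (5, 5); (5, 5); (5, 5); (5, 5)

INNER JOIN keeps only pairs where the ON condition holds.
Matching on a.uid = b.uid. A NULL in a compared column never satisfies the condition.
- uid=5: 3 matching b row(s), so 3 row(s) emitted.
- uid=NULL: no matching b row, dropped.
- uid=5: 3 matching b row(s), so 3 row(s) emitted.
- uid=5: 3 matching b row(s), so 3 row(s) emitted.
- uid=1: 1 matching b row(s), so 1 row(s) emitted.
After projecting and ordering:
b.uid | a.uid
1 | 1
5 | 5
5 | 5
5 | 5
5 | 5
5 | 5
5 | 5
5 | 5
5 | 5
5 | 5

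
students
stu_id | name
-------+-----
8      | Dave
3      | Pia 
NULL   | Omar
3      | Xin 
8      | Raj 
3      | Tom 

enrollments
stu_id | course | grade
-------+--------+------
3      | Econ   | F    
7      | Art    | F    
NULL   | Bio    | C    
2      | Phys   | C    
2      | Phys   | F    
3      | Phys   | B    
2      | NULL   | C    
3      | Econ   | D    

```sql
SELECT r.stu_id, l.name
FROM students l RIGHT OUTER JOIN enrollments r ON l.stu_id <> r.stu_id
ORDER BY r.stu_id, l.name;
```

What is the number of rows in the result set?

27

RIGHT JOIN keeps every row from `enrollments`; unmatched rows get NULL for `students`'s columns.
Matching on l.stu_id <> r.stu_id. A NULL in a compared column never satisfies the condition.
- l row (stu_id=8): matches 7 r row(s) → 7 output row(s).
- l row (stu_id=3): matches 4 r row(s) → 4 output row(s).
- l row (stu_id=NULL): no match.
- l row (stu_id=3): matches 4 r row(s) → 4 output row(s).
- l row (stu_id=8): matches 7 r row(s) → 7 output row(s).
- l row (stu_id=3): matches 4 r row(s) → 4 output row(s).
- 1 row(s) from r found no l partner → padded with NULL.
Total: 26 matched + 1 padded = 27 rows.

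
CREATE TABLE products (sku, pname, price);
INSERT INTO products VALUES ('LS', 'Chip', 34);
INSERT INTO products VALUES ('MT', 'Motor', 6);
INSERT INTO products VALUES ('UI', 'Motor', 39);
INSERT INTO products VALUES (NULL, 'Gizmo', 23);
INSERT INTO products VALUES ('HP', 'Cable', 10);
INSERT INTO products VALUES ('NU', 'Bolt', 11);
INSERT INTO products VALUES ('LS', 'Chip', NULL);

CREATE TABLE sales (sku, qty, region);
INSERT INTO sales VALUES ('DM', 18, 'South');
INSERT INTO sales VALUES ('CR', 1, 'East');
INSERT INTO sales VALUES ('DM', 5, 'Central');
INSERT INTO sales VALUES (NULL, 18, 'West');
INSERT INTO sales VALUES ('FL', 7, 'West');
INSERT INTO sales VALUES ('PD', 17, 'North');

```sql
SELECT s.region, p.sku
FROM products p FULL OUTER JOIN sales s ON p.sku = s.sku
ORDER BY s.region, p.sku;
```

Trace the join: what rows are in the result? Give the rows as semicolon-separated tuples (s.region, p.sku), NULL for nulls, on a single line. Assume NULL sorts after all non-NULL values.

FULL OUTER JOIN keeps every row from both sides; unmatched rows get NULL for the other side's columns.
Matching on p.sku = s.sku. A NULL in a compared column never satisfies the condition.
- p (sku=LS) has no partner → padded with NULL.
- p (sku=MT) has no partner → padded with NULL.
- p (sku=UI) has no partner → padded with NULL.
- p (sku=NULL) has no partner → padded with NULL.
- p (sku=HP) has no partner → padded with NULL.
- p (sku=NU) has no partner → padded with NULL.
- p (sku=LS) has no partner → padded with NULL.
- plus 6 unmatched s row(s), each kept with NULL p columns.

(Central, NULL); (East, NULL); (North, NULL); (South, NULL); (West, NULL); (West, NULL); (NULL, HP); (NULL, LS); (NULL, LS); (NULL, MT); (NULL, NU); (NULL, UI); (NULL, NULL)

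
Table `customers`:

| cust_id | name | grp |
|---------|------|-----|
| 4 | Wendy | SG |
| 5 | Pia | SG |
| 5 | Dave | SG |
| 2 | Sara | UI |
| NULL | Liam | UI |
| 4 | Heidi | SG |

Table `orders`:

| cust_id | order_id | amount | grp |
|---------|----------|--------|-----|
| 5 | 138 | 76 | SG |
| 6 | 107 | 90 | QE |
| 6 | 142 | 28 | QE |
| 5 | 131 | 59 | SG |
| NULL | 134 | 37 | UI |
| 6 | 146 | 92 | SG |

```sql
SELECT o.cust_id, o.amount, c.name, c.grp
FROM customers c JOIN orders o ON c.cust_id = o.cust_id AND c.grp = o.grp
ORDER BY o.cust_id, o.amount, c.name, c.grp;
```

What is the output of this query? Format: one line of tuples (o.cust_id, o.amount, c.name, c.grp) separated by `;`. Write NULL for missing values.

(5, 59, Dave, SG); (5, 59, Pia, SG); (5, 76, Dave, SG); (5, 76, Pia, SG)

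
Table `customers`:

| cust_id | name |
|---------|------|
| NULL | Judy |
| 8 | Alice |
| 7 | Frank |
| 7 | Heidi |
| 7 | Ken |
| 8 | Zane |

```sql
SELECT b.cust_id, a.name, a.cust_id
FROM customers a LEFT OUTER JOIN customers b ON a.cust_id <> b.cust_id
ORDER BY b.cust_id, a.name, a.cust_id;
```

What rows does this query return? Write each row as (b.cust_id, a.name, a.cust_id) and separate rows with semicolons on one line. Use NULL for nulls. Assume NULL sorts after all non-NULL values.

LEFT JOIN keeps every row from `customers a`; unmatched rows get NULL for `customers b`'s columns.
Matching on a.cust_id <> b.cust_id. A NULL in a compared column never satisfies the condition.
Matched pairs: 12; unmatched a rows kept: 1.

(7, Alice, 8); (7, Alice, 8); (7, Alice, 8); (7, Zane, 8); (7, Zane, 8); (7, Zane, 8); (8, Frank, 7); (8, Frank, 7); (8, Heidi, 7); (8, Heidi, 7); (8, Ken, 7); (8, Ken, 7); (NULL, Judy, NULL)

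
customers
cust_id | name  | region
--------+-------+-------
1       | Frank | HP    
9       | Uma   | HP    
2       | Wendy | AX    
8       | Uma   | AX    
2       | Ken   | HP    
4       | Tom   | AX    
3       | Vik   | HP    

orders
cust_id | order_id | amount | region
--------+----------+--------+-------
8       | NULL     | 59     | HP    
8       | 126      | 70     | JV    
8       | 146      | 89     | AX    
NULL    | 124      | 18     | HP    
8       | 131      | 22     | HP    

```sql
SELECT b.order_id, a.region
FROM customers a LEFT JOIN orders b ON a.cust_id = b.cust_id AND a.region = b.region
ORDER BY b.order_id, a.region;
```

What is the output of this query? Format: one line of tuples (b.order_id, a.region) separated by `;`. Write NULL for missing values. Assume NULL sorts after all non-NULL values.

LEFT JOIN keeps every row from `customers`; unmatched rows get NULL for `orders`'s columns.
Matching on a.cust_id = b.cust_id AND a.region = b.region. A NULL in a compared column never satisfies the condition.
Matched pairs: 1; unmatched a rows kept: 6.

(146, AX); (NULL, AX); (NULL, AX); (NULL, HP); (NULL, HP); (NULL, HP); (NULL, HP)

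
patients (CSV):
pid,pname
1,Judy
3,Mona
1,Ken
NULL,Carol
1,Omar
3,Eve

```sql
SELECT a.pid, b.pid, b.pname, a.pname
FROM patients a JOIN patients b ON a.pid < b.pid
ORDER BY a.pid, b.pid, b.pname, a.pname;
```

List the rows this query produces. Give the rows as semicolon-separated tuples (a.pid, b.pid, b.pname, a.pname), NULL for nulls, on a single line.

INNER JOIN keeps only pairs where the ON condition holds.
Matching on a.pid < b.pid. A NULL in a compared column never satisfies the condition.
- pid=1: 2 matching b row(s), so 2 row(s) emitted.
- pid=3: no matching b row, dropped.
- pid=1: 2 matching b row(s), so 2 row(s) emitted.
- pid=NULL: no matching b row, dropped.
- pid=1: 2 matching b row(s), so 2 row(s) emitted.
- pid=3: no matching b row, dropped.
After projecting and ordering:
a.pid | b.pid | b.pname | a.pname
1 | 3 | Eve | Judy
1 | 3 | Eve | Ken
1 | 3 | Eve | Omar
1 | 3 | Mona | Judy
1 | 3 | Mona | Ken
1 | 3 | Mona | Omar

(1, 3, Eve, Judy); (1, 3, Eve, Ken); (1, 3, Eve, Omar); (1, 3, Mona, Judy); (1, 3, Mona, Ken); (1, 3, Mona, Omar)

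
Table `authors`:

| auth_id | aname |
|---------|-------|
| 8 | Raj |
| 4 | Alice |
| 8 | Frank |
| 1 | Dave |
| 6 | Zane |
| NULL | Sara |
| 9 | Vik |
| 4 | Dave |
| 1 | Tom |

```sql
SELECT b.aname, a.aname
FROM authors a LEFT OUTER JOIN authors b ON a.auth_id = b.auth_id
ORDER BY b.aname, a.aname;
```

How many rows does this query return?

LEFT JOIN keeps every row from `authors a`; unmatched rows get NULL for `authors b`'s columns.
Matching on a.auth_id = b.auth_id. A NULL in a compared column never satisfies the condition.
Matched pairs: 14; unmatched a rows kept: 1.
Total: 14 matched + 1 padded = 15 rows.

15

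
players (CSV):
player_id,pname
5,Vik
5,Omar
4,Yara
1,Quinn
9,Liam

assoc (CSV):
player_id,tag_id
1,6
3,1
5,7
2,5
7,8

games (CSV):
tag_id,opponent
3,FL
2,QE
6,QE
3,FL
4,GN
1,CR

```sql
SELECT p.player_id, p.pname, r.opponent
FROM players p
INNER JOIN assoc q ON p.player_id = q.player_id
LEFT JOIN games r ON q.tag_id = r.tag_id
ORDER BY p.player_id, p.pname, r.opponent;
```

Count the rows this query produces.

3

Evaluate left to right. First `players p INNER JOIN assoc q` on player_id: 3 row(s).
Then LEFT JOIN `games r` on tag_id: each of those 3 rows is kept; rows whose q.tag_id has no match in r get NULL for r's columns.
Result: 3 row(s).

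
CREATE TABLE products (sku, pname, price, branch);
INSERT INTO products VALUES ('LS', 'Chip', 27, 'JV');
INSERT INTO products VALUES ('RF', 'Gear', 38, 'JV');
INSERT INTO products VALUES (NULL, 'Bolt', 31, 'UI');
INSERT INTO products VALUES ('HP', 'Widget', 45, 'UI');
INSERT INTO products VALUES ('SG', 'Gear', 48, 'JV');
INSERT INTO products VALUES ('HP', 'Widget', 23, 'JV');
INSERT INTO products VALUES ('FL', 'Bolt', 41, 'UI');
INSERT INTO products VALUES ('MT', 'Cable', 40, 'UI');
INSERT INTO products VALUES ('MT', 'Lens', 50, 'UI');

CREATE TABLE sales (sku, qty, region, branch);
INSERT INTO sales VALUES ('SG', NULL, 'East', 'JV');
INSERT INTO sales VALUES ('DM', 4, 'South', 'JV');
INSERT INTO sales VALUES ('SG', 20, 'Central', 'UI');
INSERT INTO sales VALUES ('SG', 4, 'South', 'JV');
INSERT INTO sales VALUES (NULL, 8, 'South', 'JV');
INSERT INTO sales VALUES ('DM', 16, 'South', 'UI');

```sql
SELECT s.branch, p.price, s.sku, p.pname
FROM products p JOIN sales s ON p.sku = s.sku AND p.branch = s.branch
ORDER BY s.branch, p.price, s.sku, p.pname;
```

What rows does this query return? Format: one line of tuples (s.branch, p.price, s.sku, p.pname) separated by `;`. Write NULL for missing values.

INNER JOIN keeps only pairs where the ON condition holds.
Matching on p.sku = s.sku AND p.branch = s.branch. A NULL in a compared column never satisfies the condition.
Matched pairs: 2.

(JV, 48, SG, Gear); (JV, 48, SG, Gear)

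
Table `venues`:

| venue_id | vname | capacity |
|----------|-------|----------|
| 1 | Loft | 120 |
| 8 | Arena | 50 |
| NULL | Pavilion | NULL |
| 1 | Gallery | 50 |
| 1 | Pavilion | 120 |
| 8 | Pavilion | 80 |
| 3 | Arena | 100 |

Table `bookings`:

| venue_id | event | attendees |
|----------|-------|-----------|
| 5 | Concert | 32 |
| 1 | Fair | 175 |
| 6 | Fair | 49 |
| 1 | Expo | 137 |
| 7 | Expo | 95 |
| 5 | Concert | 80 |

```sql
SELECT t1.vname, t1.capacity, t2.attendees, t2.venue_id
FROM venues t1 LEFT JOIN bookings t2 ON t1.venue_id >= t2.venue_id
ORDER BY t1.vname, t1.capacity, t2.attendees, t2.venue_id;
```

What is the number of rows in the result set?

21

LEFT JOIN keeps every row from `venues`; unmatched rows get NULL for `bookings`'s columns.
Matching on t1.venue_id >= t2.venue_id. A NULL in a compared column never satisfies the condition.
Matched pairs: 20; unmatched t1 rows kept: 1.
Total: 20 matched + 1 padded = 21 rows.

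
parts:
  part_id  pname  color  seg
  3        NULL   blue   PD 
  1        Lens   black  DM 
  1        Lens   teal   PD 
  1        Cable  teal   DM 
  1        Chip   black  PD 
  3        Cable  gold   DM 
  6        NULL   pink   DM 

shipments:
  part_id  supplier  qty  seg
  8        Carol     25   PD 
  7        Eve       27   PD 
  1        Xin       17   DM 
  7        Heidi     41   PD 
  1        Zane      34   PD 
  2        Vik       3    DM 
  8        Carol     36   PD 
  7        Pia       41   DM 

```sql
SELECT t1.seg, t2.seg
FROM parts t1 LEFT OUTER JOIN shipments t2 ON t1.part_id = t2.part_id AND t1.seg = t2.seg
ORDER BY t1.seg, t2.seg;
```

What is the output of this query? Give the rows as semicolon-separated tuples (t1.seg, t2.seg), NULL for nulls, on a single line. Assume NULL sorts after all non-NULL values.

LEFT JOIN keeps every row from `parts`; unmatched rows get NULL for `shipments`'s columns.
Matching on t1.part_id = t2.part_id AND t1.seg = t2.seg.
Matched pairs: 4; unmatched t1 rows kept: 3.

(DM, DM); (DM, DM); (DM, NULL); (DM, NULL); (PD, PD); (PD, PD); (PD, NULL)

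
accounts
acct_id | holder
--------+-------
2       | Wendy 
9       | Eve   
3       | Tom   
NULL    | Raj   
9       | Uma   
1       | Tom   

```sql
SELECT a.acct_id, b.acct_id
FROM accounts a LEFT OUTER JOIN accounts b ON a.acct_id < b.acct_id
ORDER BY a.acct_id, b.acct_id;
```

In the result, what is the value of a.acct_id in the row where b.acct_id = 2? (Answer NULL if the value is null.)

1

LEFT JOIN keeps every row from `accounts a`; unmatched rows get NULL for `accounts b`'s columns.
Matching on a.acct_id < b.acct_id. A NULL in a compared column never satisfies the condition.
Matched pairs: 9; unmatched a rows kept: 3.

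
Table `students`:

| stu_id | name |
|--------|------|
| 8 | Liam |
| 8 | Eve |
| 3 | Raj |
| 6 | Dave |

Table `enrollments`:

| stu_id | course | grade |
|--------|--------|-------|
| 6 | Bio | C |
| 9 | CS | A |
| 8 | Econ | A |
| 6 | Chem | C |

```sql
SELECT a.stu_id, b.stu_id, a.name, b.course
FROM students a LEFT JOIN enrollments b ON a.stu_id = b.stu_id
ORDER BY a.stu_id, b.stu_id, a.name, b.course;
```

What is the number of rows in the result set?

LEFT JOIN keeps every row from `students`; unmatched rows get NULL for `enrollments`'s columns.
Matching on a.stu_id = b.stu_id.
- stu_id=8: 1 matching b row(s), so 1 row(s) emitted.
- stu_id=8: 1 matching b row(s), so 1 row(s) emitted.
- stu_id=3: no b row matches, row kept with b columns NULL.
- stu_id=6: 2 matching b row(s), so 2 row(s) emitted.
Total: 4 matched + 1 padded = 5 rows.

5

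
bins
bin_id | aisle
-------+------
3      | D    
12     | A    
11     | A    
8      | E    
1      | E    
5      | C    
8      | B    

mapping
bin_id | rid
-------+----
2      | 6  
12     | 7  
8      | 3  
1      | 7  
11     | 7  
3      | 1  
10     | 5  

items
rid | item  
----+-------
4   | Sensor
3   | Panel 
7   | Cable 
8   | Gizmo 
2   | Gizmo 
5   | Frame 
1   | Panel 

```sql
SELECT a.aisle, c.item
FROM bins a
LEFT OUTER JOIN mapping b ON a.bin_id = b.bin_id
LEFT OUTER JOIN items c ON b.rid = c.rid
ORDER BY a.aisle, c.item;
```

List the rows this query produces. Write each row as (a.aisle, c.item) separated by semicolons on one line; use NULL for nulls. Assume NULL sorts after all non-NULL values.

(A, Cable); (A, Cable); (B, Panel); (C, NULL); (D, Panel); (E, Cable); (E, Panel)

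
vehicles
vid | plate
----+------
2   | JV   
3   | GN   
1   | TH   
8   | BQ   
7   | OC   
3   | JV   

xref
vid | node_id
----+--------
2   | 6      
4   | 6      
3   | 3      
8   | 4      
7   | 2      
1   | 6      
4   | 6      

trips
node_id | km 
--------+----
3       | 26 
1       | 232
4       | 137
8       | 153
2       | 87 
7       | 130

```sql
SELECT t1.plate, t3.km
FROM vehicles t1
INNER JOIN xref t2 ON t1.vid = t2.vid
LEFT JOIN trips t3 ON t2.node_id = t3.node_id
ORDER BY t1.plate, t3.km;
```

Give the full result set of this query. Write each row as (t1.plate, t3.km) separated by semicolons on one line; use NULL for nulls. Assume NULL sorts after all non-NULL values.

Step 1 — t1 INNER JOIN t2 on vid → 6 row(s).
Then LEFT JOIN `trips t3` on node_id: each of those 6 rows is kept; rows whose t2.node_id has no match in t3 get NULL for t3's columns.

(BQ, 137); (GN, 26); (JV, 26); (JV, NULL); (OC, 87); (TH, NULL)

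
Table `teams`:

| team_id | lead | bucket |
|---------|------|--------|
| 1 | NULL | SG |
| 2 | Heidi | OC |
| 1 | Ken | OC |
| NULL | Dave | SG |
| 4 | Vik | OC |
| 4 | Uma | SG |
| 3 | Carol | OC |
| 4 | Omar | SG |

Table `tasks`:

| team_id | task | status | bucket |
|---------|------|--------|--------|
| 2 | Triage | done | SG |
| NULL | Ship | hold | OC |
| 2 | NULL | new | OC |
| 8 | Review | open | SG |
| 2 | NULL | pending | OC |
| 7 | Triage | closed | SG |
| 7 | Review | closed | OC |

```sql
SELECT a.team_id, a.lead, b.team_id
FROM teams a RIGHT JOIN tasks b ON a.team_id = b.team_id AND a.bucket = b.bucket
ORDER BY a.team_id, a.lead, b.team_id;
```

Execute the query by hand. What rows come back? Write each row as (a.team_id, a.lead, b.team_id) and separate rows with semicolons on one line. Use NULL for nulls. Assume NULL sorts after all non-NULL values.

RIGHT JOIN keeps every row from `tasks`; unmatched rows get NULL for `teams`'s columns.
Matching on a.team_id = b.team_id AND a.bucket = b.bucket. A NULL in a compared column never satisfies the condition.
- a row (team_id=1, bucket=SG): no match.
- a row (team_id=2, bucket=OC): matches 2 b row(s) → 2 output row(s).
- a row (team_id=1, bucket=OC): no match.
- a row (team_id=NULL, bucket=SG): no match.
- a row (team_id=4, bucket=OC): no match.
- a row (team_id=4, bucket=SG): no match.
- a row (team_id=3, bucket=OC): no match.
- a row (team_id=4, bucket=SG): no match.
- 5 row(s) from b found no a partner → padded with NULL.
After projecting and ordering:
a.team_id | a.lead | b.team_id
2 | Heidi | 2
2 | Heidi | 2
NULL | NULL | 2
NULL | NULL | 7
NULL | NULL | 7
NULL | NULL | 8
NULL | NULL | NULL

(2, Heidi, 2); (2, Heidi, 2); (NULL, NULL, 2); (NULL, NULL, 7); (NULL, NULL, 7); (NULL, NULL, 8); (NULL, NULL, NULL)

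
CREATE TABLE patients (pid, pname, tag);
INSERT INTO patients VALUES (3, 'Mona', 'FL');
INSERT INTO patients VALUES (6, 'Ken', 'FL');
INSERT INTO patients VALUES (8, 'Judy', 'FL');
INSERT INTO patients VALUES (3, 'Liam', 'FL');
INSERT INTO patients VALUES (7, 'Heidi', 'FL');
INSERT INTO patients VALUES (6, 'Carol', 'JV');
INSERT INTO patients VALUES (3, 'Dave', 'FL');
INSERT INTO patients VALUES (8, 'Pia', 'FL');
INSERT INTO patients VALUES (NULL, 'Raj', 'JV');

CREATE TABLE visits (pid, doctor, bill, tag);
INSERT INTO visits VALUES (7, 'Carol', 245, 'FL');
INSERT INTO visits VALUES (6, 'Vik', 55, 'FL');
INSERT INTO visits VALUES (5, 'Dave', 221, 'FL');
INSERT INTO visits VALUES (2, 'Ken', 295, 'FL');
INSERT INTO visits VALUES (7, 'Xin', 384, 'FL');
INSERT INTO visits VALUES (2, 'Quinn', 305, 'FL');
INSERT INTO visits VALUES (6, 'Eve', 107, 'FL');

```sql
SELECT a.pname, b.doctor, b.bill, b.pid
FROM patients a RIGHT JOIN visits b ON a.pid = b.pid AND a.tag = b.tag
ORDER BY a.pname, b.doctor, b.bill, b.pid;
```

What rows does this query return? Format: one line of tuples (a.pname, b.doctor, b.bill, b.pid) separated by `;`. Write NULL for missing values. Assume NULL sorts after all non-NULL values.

RIGHT JOIN keeps every row from `visits`; unmatched rows get NULL for `patients`'s columns.
Matching on a.pid = b.pid AND a.tag = b.tag. A NULL in a compared column never satisfies the condition.
- pid=3, tag=FL: no matching b row.
- pid=6, tag=FL: 2 matching b row(s), so 2 row(s) emitted.
- pid=8, tag=FL: no matching b row.
- pid=3, tag=FL: no matching b row.
- pid=7, tag=FL: 2 matching b row(s), so 2 row(s) emitted.
- pid=6, tag=JV: no matching b row.
- pid=3, tag=FL: no matching b row.
- pid=8, tag=FL: no matching b row.
- pid=NULL, tag=JV: no matching b row.
- 3 row(s) from b found no a partner → padded with NULL.
After projecting and ordering:
a.pname | b.doctor | b.bill | b.pid
Heidi | Carol | 245 | 7
Heidi | Xin | 384 | 7
Ken | Eve | 107 | 6
Ken | Vik | 55 | 6
NULL | Dave | 221 | 5
NULL | Ken | 295 | 2
NULL | Quinn | 305 | 2

(Heidi, Carol, 245, 7); (Heidi, Xin, 384, 7); (Ken, Eve, 107, 6); (Ken, Vik, 55, 6); (NULL, Dave, 221, 5); (NULL, Ken, 295, 2); (NULL, Quinn, 305, 2)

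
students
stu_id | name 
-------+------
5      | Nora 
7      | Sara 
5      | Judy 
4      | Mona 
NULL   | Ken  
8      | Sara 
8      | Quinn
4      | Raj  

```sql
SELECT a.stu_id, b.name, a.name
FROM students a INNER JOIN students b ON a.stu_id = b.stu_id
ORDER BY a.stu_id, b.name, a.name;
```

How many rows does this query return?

INNER JOIN keeps only pairs where the ON condition holds.
Matching on a.stu_id = b.stu_id. A NULL in a compared column never satisfies the condition.
- a[0] stu_id=5 → 2 match(es) in b → 2 row(s).
- a[1] stu_id=7 → 1 match(es) in b → 1 row(s).
- a[2] stu_id=5 → 2 match(es) in b → 2 row(s).
- a[3] stu_id=4 → 2 match(es) in b → 2 row(s).
- a[4] stu_id=NULL → no match; dropped.
- a[5] stu_id=8 → 2 match(es) in b → 2 row(s).
- a[6] stu_id=8 → 2 match(es) in b → 2 row(s).
- a[7] stu_id=4 → 2 match(es) in b → 2 row(s).
Total: 13 rows.

13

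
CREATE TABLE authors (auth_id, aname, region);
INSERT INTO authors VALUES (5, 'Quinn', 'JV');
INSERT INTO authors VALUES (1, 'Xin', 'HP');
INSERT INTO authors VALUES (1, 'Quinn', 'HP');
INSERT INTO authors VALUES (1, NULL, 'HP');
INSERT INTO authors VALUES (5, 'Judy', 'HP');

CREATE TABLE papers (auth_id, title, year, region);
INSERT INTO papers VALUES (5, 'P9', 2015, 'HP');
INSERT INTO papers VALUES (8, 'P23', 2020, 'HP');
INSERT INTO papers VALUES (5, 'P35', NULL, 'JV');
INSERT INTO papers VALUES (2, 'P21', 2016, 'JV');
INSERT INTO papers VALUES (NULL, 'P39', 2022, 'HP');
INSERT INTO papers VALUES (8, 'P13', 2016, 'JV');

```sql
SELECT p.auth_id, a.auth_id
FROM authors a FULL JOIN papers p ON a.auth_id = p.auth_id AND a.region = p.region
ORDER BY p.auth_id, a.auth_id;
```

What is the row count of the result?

9

FULL OUTER JOIN keeps every row from both sides; unmatched rows get NULL for the other side's columns.
Matching on a.auth_id = p.auth_id AND a.region = p.region. A NULL in a compared column never satisfies the condition.
- auth_id=5, region=JV: 1 matching p row(s), so 1 row(s) emitted.
- auth_id=1, region=HP: no p row matches, row kept with p columns NULL.
- auth_id=1, region=HP: no p row matches, row kept with p columns NULL.
- auth_id=1, region=HP: no p row matches, row kept with p columns NULL.
- auth_id=5, region=HP: 1 matching p row(s), so 1 row(s) emitted.
- 4 row(s) from p found no a partner → padded with NULL.
Total: 2 matched + 7 padded = 9 rows.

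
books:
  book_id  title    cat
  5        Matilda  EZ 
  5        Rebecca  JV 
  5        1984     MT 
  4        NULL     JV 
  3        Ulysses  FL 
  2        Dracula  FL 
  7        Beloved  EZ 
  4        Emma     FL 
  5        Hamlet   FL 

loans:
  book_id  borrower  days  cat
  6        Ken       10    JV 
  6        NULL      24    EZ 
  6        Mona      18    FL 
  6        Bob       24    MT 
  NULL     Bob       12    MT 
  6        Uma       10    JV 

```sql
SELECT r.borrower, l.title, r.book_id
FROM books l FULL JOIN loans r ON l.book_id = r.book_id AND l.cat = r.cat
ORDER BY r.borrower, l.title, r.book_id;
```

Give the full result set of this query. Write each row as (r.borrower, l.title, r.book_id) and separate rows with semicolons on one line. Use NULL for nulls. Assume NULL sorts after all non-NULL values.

(Bob, NULL, 6); (Bob, NULL, NULL); (Ken, NULL, 6); (Mona, NULL, 6); (Uma, NULL, 6); (NULL, 1984, NULL); (NULL, Beloved, NULL); (NULL, Dracula, NULL); (NULL, Emma, NULL); (NULL, Hamlet, NULL); (NULL, Matilda, NULL); (NULL, Rebecca, NULL); (NULL, Ulysses, NULL); (NULL, NULL, 6); (NULL, NULL, NULL)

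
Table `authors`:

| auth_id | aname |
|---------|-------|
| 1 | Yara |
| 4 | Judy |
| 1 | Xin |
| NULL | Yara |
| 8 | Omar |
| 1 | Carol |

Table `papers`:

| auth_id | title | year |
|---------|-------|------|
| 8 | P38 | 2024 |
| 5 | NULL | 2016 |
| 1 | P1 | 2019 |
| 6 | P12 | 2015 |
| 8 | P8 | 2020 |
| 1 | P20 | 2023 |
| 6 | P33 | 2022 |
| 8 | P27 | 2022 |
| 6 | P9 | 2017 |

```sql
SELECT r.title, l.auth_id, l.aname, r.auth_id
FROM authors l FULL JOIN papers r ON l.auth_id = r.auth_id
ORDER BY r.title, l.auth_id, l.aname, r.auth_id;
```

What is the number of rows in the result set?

FULL OUTER JOIN keeps every row from both sides; unmatched rows get NULL for the other side's columns.
Matching on l.auth_id = r.auth_id. A NULL in a compared column never satisfies the condition.
Matched pairs: 9; unmatched l rows kept: 2; unmatched r rows kept: 4.
Total: 9 matched + 6 padded = 15 rows.

15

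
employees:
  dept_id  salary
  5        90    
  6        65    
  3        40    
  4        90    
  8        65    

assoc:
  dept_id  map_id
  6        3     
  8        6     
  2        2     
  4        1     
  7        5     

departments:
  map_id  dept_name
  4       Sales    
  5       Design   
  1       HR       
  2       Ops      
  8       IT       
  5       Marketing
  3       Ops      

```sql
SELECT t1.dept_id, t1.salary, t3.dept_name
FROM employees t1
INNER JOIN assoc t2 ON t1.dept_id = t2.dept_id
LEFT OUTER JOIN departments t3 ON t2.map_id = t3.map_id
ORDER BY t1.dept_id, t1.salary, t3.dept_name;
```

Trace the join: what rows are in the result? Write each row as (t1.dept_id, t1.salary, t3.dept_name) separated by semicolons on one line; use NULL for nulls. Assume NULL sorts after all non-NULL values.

(4, 90, HR); (6, 65, Ops); (8, 65, NULL)

Evaluate left to right. First `employees t1 INNER JOIN assoc t2` on dept_id: 3 row(s).
Then LEFT JOIN `departments t3` on map_id: each of those 3 rows is kept; rows whose t2.map_id has no match in t3 get NULL for t3's columns.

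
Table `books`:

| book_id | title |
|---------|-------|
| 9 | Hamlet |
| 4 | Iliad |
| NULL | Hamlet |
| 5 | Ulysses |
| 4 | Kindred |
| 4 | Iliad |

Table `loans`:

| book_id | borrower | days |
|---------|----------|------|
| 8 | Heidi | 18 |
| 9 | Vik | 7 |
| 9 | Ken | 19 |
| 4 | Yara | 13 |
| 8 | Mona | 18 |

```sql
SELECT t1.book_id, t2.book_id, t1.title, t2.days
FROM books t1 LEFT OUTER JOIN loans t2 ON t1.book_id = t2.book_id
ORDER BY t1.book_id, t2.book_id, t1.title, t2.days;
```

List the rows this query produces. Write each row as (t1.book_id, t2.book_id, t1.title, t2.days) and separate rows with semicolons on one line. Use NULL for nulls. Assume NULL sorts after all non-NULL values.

LEFT JOIN keeps every row from `books`; unmatched rows get NULL for `loans`'s columns.
Matching on t1.book_id = t2.book_id. A NULL in a compared column never satisfies the condition.
- t1 (book_id=9) pairs with 2 row(s) of t2.
- t1 (book_id=4) pairs with 1 row(s) of t2.
- t1 (book_id=NULL) has no partner → padded with NULL.
- t1 (book_id=5) has no partner → padded with NULL.
- t1 (book_id=4) pairs with 1 row(s) of t2.
- t1 (book_id=4) pairs with 1 row(s) of t2.
After projecting and ordering:
t1.book_id | t2.book_id | t1.title | t2.days
4 | 4 | Iliad | 13
4 | 4 | Iliad | 13
4 | 4 | Kindred | 13
5 | NULL | Ulysses | NULL
9 | 9 | Hamlet | 7
9 | 9 | Hamlet | 19
NULL | NULL | Hamlet | NULL

(4, 4, Iliad, 13); (4, 4, Iliad, 13); (4, 4, Kindred, 13); (5, NULL, Ulysses, NULL); (9, 9, Hamlet, 7); (9, 9, Hamlet, 19); (NULL, NULL, Hamlet, NULL)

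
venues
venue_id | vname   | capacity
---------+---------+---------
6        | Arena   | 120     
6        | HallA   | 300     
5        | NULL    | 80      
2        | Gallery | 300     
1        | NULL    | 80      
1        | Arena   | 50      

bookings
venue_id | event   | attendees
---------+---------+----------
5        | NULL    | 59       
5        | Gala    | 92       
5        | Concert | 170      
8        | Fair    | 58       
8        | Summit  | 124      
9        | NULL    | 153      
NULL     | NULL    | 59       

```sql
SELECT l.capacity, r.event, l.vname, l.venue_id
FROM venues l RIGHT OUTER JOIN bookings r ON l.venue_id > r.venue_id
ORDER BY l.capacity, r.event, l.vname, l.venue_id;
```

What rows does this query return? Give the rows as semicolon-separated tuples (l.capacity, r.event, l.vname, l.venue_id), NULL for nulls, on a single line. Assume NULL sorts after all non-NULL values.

(120, Concert, Arena, 6); (120, Gala, Arena, 6); (120, NULL, Arena, 6); (300, Concert, HallA, 6); (300, Gala, HallA, 6); (300, NULL, HallA, 6); (NULL, Fair, NULL, NULL); (NULL, Summit, NULL, NULL); (NULL, NULL, NULL, NULL); (NULL, NULL, NULL, NULL)

RIGHT JOIN keeps every row from `bookings`; unmatched rows get NULL for `venues`'s columns.
Matching on l.venue_id > r.venue_id. A NULL in a compared column never satisfies the condition.
- l (venue_id=6) pairs with 3 row(s) of r.
- l (venue_id=6) pairs with 3 row(s) of r.
- l (venue_id=5) has no partner in r.
- l (venue_id=2) has no partner in r.
- l (venue_id=1) has no partner in r.
- l (venue_id=1) has no partner in r.
- plus 4 unmatched r row(s), each kept with NULL l columns.
After projecting and ordering:
l.capacity | r.event | l.vname | l.venue_id
120 | Concert | Arena | 6
120 | Gala | Arena | 6
120 | NULL | Arena | 6
300 | Concert | HallA | 6
300 | Gala | HallA | 6
300 | NULL | HallA | 6
NULL | Fair | NULL | NULL
NULL | Summit | NULL | NULL
NULL | NULL | NULL | NULL
NULL | NULL | NULL | NULL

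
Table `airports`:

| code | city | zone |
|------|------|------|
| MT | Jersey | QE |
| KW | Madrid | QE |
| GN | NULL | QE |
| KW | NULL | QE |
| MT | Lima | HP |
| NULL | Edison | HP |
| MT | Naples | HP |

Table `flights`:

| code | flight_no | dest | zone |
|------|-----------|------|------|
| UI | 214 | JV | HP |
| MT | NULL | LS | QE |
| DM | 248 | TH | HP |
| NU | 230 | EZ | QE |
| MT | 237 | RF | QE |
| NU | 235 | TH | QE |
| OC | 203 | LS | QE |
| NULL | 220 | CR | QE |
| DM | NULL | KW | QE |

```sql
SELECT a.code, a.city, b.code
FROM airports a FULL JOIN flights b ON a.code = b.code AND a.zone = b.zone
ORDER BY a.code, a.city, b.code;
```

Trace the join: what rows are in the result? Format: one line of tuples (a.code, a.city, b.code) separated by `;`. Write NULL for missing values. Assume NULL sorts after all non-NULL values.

FULL OUTER JOIN keeps every row from both sides; unmatched rows get NULL for the other side's columns.
Matching on a.code = b.code AND a.zone = b.zone. A NULL in a compared column never satisfies the condition.
Matched pairs: 2; unmatched a rows kept: 6; unmatched b rows kept: 7.

(GN, NULL, NULL); (KW, Madrid, NULL); (KW, NULL, NULL); (MT, Jersey, MT); (MT, Jersey, MT); (MT, Lima, NULL); (MT, Naples, NULL); (NULL, Edison, NULL); (NULL, NULL, DM); (NULL, NULL, DM); (NULL, NULL, NU); (NULL, NULL, NU); (NULL, NULL, OC); (NULL, NULL, UI); (NULL, NULL, NULL)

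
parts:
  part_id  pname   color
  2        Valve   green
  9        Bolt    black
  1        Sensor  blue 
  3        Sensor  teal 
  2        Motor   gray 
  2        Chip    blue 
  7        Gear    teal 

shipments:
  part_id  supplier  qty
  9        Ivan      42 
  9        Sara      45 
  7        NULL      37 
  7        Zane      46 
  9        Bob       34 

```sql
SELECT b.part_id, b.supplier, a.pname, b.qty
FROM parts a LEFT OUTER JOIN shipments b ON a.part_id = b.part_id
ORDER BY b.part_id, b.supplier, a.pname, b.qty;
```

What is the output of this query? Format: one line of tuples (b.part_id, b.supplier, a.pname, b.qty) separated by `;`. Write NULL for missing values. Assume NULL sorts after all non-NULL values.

LEFT JOIN keeps every row from `parts`; unmatched rows get NULL for `shipments`'s columns.
Matching on a.part_id = b.part_id.
- a[0] part_id=2 → no match; kept with NULLs on the b side.
- a[1] part_id=9 → 3 match(es) in b → 3 row(s).
- a[2] part_id=1 → no match; kept with NULLs on the b side.
- a[3] part_id=3 → no match; kept with NULLs on the b side.
- a[4] part_id=2 → no match; kept with NULLs on the b side.
- a[5] part_id=2 → no match; kept with NULLs on the b side.
- a[6] part_id=7 → 2 match(es) in b → 2 row(s).
After projecting and ordering:
b.part_id | b.supplier | a.pname | b.qty
7 | Zane | Gear | 46
7 | NULL | Gear | 37
9 | Bob | Bolt | 34
9 | Ivan | Bolt | 42
9 | Sara | Bolt | 45
NULL | NULL | Chip | NULL
NULL | NULL | Motor | NULL
NULL | NULL | Sensor | NULL
NULL | NULL | Sensor | NULL
NULL | NULL | Valve | NULL

(7, Zane, Gear, 46); (7, NULL, Gear, 37); (9, Bob, Bolt, 34); (9, Ivan, Bolt, 42); (9, Sara, Bolt, 45); (NULL, NULL, Chip, NULL); (NULL, NULL, Motor, NULL); (NULL, NULL, Sensor, NULL); (NULL, NULL, Sensor, NULL); (NULL, NULL, Valve, NULL)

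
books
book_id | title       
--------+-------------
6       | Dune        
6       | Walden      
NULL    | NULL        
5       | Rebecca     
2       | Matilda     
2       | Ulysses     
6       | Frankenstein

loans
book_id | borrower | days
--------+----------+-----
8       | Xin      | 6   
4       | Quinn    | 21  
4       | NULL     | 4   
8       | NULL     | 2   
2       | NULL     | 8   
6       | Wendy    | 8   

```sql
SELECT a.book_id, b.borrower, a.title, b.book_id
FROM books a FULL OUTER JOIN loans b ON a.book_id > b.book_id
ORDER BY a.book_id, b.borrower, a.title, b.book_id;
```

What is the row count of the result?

18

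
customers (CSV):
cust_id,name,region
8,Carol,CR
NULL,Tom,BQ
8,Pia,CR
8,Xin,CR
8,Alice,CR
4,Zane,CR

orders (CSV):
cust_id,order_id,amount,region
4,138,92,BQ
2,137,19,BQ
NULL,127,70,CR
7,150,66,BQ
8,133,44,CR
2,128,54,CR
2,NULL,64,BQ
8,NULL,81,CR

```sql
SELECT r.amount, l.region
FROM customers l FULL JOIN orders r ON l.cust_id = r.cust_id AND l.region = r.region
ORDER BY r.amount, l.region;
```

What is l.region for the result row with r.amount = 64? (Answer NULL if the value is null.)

NULL

FULL OUTER JOIN keeps every row from both sides; unmatched rows get NULL for the other side's columns.
Matching on l.cust_id = r.cust_id AND l.region = r.region. A NULL in a compared column never satisfies the condition.
Matched pairs: 8; unmatched l rows kept: 2; unmatched r rows kept: 6.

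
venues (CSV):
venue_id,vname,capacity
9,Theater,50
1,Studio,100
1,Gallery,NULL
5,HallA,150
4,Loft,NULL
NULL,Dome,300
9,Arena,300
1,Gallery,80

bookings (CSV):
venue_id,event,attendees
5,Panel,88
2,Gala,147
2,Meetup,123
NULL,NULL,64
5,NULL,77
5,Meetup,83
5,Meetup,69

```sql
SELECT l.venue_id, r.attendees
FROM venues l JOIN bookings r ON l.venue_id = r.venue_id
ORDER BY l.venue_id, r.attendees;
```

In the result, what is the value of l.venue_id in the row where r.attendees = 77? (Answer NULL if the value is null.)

5

INNER JOIN keeps only pairs where the ON condition holds.
Matching on l.venue_id = r.venue_id. A NULL in a compared column never satisfies the condition.
- venue_id=9: no matching r row, dropped.
- venue_id=1: no matching r row, dropped.
- venue_id=1: no matching r row, dropped.
- venue_id=5: 4 matching r row(s), so 4 row(s) emitted.
- venue_id=4: no matching r row, dropped.
- venue_id=NULL: no matching r row, dropped.
- venue_id=9: no matching r row, dropped.
- venue_id=1: no matching r row, dropped.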